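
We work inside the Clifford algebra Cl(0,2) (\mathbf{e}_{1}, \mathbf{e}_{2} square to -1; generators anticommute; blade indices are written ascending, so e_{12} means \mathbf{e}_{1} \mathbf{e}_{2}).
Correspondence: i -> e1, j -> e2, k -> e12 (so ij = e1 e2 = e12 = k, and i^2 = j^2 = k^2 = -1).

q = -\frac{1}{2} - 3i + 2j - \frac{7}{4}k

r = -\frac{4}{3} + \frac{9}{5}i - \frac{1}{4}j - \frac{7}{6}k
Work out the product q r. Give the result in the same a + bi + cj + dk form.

In blades: q = -\frac{1}{2} - 3 e_{1} + 2 e_{2} - \frac{7}{4} e_{12}, r = -\frac{4}{3} + \frac{9}{5} e_{1} - \frac{1}{4} e_{2} - \frac{7}{6} e_{12}.
Distribute q over r term by term (generator squares from the signature, products reordered to ascending indices): (-\frac{1}{2})*r = \frac{2}{3} - \frac{9}{10} e_{1} + \frac{1}{8} e_{2} + \frac{7}{12} e_{12}; (-3 e_{1})*r = \frac{27}{5} + 4 e_{1} - \frac{7}{2} e_{2} + \frac{3}{4} e_{12}; (2 e_{2})*r = \frac{1}{2} - \frac{7}{3} e_{1} - \frac{8}{3} e_{2} - \frac{18}{5} e_{12}; (-\frac{7}{4} e_{12})*r = -\frac{49}{24} - \frac{7}{16} e_{1} - \frac{63}{20} e_{2} + \frac{7}{3} e_{12}.
Sum: \frac{181}{40} + \frac{79}{240} e_{1} - \frac{1103}{120} e_{2} + \frac{1}{15} e_{12}; translating back through the correspondence:
Answer: \frac{181}{40} + \frac{79}{240}i - \frac{1103}{120}j + \frac{1}{15}k


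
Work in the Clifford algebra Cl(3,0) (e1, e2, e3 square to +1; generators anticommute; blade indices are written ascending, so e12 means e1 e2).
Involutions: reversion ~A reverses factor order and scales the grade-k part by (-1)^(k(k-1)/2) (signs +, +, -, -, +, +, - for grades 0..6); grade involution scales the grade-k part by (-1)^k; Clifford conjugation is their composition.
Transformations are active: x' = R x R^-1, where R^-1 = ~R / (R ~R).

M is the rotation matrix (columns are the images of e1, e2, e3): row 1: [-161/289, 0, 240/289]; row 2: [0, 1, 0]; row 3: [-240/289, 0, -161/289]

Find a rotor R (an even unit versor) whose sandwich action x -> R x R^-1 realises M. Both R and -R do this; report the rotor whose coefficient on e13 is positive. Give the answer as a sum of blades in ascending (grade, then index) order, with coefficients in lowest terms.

Method: write R = a + b12*e12 + b13*e13 + b23*e23 with a^2 + b12^2 + b13^2 + b23^2 = 1 (so R^-1 = ~R). Expanding the columns R e_j ~R gives tr M = 4a^2 - 1 and, from the antisymmetric part, M21 - M12 = -4a*b12, M13 - M31 = 4a*b13, M32 - M23 = -4a*b23.
Here tr M = -33/289, so a^2 = (1 + tr M)/4 = 64/289 and a = ±8/17. Taking a = 8/17: M21 - M12 = 0, M13 - M31 = 480/289, M32 - M23 = 0, giving b12 = 0, b13 = 15/17, b23 = 0, i.e. R = 8/17 + 15/17*e13.
Its e13 coefficient is already positive.
Answer: 8/17 + 15/17*e13. Sheet selection: the two-to-one cover makes ±R indistinguishable at the matrix level (trace -33/289), so uniqueness comes from the required sign on e13.


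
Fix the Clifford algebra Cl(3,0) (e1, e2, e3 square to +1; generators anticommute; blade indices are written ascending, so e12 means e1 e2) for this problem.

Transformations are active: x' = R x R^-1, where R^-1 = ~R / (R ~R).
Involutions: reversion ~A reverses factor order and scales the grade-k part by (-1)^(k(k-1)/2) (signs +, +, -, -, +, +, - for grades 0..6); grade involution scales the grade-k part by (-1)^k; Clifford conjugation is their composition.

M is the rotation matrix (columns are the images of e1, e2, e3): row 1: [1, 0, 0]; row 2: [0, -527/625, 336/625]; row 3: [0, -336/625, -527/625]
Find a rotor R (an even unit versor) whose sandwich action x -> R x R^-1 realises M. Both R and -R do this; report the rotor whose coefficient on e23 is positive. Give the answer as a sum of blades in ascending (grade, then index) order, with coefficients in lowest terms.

Method: write R = a + b12*e12 + b13*e13 + b23*e23 with a^2 + b12^2 + b13^2 + b23^2 = 1 (so R^-1 = ~R). Expanding the columns R e_j ~R gives tr M = 4a^2 - 1 and, from the antisymmetric part, M21 - M12 = -4a*b12, M13 - M31 = 4a*b13, M32 - M23 = -4a*b23.
Here tr M = -429/625, so a^2 = (1 + tr M)/4 = 49/625 and a = ±7/25. Taking a = 7/25: M21 - M12 = 0, M13 - M31 = 0, M32 - M23 = -672/625, giving b12 = 0, b13 = 0, b23 = 24/25, i.e. R = 7/25 + 24/25*e23.
Its e23 coefficient is already positive.
Answer: 7/25 + 24/25*e23. Why the constraint matters: R and -R act identically through the sandwich — M has trace -429/625 either way — so only the sign condition on e23 picks one of the two preimages.


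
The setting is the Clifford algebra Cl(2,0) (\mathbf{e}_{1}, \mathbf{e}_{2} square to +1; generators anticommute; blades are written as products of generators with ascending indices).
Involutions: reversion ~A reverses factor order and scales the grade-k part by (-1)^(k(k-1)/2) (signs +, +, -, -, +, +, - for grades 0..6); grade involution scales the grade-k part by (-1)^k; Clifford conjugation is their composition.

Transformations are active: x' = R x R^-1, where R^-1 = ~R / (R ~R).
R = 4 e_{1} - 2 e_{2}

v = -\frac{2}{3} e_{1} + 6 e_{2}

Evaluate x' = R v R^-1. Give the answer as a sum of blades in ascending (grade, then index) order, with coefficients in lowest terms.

~R = 4 e_{1} - 2 e_{2}, and R ~R = 20, so R^-1 = ~R / (20).
R v = -\frac{44}{3} + \frac{68}{3} e_{1} e_{2}
Answer: -\frac{26}{5} e_{1} - \frac{46}{15} e_{2}


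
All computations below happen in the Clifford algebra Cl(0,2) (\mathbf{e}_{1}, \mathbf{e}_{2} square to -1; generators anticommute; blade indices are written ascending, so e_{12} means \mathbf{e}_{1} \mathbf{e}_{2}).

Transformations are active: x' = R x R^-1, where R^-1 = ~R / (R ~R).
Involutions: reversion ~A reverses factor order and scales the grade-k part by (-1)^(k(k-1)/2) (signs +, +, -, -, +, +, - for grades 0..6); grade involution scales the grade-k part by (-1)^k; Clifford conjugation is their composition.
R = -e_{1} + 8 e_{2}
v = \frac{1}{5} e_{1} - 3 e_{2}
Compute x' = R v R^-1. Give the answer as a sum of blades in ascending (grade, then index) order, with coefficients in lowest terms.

~R = -e_{1} + 8 e_{2}, and R ~R = -65, so R^-1 = ~R / (-65).
R v = \frac{121}{5} + \frac{7}{5} e_{12}
Answer: \frac{177}{325} e_{1} - \frac{961}{325} e_{2}


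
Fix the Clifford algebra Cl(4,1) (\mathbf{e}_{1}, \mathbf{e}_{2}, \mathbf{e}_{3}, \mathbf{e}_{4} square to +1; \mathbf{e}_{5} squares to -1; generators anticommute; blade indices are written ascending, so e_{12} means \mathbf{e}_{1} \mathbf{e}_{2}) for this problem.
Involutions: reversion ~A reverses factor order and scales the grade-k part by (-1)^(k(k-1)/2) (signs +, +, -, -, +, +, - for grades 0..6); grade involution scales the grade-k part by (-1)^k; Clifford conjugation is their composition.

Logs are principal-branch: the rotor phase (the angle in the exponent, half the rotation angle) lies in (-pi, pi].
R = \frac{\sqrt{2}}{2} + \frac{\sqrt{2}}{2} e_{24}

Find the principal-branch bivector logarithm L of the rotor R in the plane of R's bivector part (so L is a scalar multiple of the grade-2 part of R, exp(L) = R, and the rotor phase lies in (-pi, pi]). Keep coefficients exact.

The scalar part of R is \frac{\sqrt{2}}{2}, and that scalar determines the rotor phase on the principal branch; recovering the unit plane as bivector-part over sine of the phase gives L = phase * plane.
Concretely: cos(phase) = \frac{\sqrt{2}}{2} gives phase = ±\frac{\pi}{4}, and since phase/sin(phase) is even the sign is immaterial: L = (phase/sin(phase)) * <R>_2 = (\frac{\sqrt{2} \pi}{4}) * <R>_2.
Answer: \frac{\pi}{4} e_{24}


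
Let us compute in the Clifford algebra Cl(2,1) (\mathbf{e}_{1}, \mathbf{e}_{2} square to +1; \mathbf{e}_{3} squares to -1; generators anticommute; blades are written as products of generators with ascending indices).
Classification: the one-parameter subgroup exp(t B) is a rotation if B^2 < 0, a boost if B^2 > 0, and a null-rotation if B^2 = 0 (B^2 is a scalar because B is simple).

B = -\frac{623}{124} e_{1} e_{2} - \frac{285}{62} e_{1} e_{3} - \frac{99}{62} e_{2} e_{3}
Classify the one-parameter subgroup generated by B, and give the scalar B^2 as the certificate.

B^2 term by term: the squares give (-\frac{623}{124})^2*(e_{1} e_{2})^2 + (-\frac{285}{62})^2*(e_{1} e_{3})^2 + (-\frac{99}{62})^2*(e_{2} e_{3})^2 = \frac{388129}{15376}*(-1) + \frac{81225}{3844}*(+1) + \frac{9801}{3844}*(+1) = -\frac{25}{16} (each basis 2-blade squares to minus the product of its generators' squares); cross terms between blades sharing an index anticommute and cancel. So B^2 = -\frac{25}{16}.
Answer: rotation, certificate B^2 = -\frac{25}{16}. Note: conjugating B changes its blade decomposition but never the scalar B^2 = -\frac{25}{16}, whose sign settles the classification.


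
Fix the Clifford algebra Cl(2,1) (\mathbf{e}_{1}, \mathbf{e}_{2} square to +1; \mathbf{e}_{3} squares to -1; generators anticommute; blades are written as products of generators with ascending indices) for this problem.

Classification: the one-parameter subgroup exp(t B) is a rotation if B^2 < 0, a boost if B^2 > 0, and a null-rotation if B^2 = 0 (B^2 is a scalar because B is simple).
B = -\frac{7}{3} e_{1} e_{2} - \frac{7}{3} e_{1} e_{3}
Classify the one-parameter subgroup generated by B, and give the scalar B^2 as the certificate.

B^2 term by term: the squares give (-\frac{7}{3})^2*(e_{1} e_{2})^2 + (-\frac{7}{3})^2*(e_{1} e_{3})^2 = \frac{49}{9}*(-1) + \frac{49}{9}*(+1) = 0 (each basis 2-blade squares to minus the product of its generators' squares); cross terms between blades sharing an index anticommute and cancel. So B^2 = 0.
Answer: null-rotation, certificate B^2 = 0. One invariant decides it: the square 0 survives every conjugation, and its sign is exactly the classification.


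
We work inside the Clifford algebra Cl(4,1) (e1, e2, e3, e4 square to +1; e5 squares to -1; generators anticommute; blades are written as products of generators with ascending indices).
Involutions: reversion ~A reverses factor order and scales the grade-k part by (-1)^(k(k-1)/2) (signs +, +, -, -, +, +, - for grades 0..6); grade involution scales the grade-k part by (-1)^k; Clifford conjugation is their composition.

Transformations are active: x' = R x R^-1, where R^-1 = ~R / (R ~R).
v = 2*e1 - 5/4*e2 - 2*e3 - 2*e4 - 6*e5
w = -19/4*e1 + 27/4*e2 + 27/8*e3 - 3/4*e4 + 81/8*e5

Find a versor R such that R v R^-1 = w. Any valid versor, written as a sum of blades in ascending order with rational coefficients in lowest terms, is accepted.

Take R = v + w = -11/4*e1 + 11/2*e2 + 11/8*e3 - 11/4*e4 + 33/8*e5. Because q(v) = q(w) = -359/16, conjugation by R sends v exactly to w.
Answer: -11/4*e1 + 11/2*e2 + 11/8*e3 - 11/4*e4 + 33/8*e5


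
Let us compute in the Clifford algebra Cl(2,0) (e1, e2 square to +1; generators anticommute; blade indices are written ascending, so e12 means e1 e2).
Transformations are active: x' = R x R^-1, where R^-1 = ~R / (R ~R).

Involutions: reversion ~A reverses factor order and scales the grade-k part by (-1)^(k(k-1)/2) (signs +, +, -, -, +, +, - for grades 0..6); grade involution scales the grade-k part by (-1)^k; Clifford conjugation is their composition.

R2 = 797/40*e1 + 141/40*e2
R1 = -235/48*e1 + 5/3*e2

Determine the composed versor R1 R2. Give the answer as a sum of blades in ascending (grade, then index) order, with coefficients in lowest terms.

Distribute over the terms of R1 (each basis-blade product reordered to ascending indices, repeated generators contracted through their squares):
(-235/48*e1) R2 = -37459/384 - 2209/128*e12
(5/3*e2) R2 = 47/8 - 797/24*e12
Summing the partial products and collecting blades:
Answer: -35203/384 - 19379/384*e12


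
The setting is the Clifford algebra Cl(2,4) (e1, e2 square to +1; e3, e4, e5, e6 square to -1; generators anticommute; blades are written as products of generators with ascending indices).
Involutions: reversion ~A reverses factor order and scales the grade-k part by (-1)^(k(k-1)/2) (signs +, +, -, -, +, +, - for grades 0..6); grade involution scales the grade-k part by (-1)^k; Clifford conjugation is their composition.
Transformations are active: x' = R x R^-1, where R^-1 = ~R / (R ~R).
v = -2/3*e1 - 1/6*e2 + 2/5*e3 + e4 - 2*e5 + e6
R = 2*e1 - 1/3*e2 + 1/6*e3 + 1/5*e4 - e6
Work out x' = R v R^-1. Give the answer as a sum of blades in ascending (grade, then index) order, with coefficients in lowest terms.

~R = 2*e1 - 1/3*e2 + 1/6*e3 + 1/5*e4 - e6, and R ~R = 913/300, so R^-1 = ~R / (913/300).
R v = -49/90 - 5/9*e1 e2 + 41/45*e1 e3 + 32/15*e1 e4 - 4*e1 e5 + 4/3*e1 e6 - 19/180*e2 e3 - 3/10*e2 e4 + 2/3*e2 e5 - 1/2*e2 e6 + 13/150*e3 e4 - 1/3*e3 e5 + 17/30*e3 e6 - 2/5*e4 e5 + 6/5*e4 e6 - 2*e5 e6
Answer: -134/2739*e1 + 4699/16434*e2 - 18884/41085*e3 - 2935/2739*e4 + 2*e5 - 1759/2739*e6


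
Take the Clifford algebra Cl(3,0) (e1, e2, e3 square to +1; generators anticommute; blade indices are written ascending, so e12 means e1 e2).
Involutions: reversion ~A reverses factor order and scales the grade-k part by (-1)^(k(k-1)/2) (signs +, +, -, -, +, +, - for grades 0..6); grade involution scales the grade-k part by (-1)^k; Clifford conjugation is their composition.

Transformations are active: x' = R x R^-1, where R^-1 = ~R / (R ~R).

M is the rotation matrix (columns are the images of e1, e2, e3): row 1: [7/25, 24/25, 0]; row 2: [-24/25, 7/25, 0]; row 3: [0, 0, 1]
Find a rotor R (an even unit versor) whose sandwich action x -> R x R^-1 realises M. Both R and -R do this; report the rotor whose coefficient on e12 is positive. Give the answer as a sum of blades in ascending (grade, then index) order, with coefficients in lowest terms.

Method: write R = a + b12*e12 + b13*e13 + b23*e23 with a^2 + b12^2 + b13^2 + b23^2 = 1 (so R^-1 = ~R). Expanding the columns R e_j ~R gives tr M = 4a^2 - 1 and, from the antisymmetric part, M21 - M12 = -4a*b12, M13 - M31 = 4a*b13, M32 - M23 = -4a*b23.
Here tr M = 39/25, so a^2 = (1 + tr M)/4 = 16/25 and a = ±4/5. Taking a = 4/5: M21 - M12 = -48/25, M13 - M31 = 0, M32 - M23 = 0, giving b12 = 3/5, b13 = 0, b23 = 0, i.e. R = 4/5 + 3/5*e12.
Its e12 coefficient is already positive.
Answer: 4/5 + 3/5*e12. Uniqueness: Spin(3) -> SO(3) maps R and -R to the same rotation of trace 39/25; fixing the sign of the e12 coefficient removes the ambiguity.


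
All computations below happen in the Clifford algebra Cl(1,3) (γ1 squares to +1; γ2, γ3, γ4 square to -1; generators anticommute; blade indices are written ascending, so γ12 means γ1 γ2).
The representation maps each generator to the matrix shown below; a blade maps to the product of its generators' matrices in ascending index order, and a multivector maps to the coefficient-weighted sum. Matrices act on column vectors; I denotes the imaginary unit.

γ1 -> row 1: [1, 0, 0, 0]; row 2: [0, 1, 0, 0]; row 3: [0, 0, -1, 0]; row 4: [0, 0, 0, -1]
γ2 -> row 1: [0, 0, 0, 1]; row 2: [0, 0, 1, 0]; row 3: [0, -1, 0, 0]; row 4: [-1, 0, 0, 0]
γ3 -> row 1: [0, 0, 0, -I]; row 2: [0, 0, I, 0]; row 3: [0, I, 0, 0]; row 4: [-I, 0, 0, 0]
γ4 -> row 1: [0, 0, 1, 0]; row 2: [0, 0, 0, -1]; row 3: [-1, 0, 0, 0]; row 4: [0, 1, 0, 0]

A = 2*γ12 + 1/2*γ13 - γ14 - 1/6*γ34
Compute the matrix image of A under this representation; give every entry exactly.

Bivector images (products of the table entries): rho(γ12) = rho(γ1)rho(γ2) = row 1: [0, 0, 0, 1]; row 2: [0, 0, 1, 0]; row 3: [0, 1, 0, 0]; row 4: [1, 0, 0, 0]; rho(γ13) = rho(γ1)rho(γ3) = row 1: [0, 0, 0, -I]; row 2: [0, 0, I, 0]; row 3: [0, -I, 0, 0]; row 4: [I, 0, 0, 0]; rho(γ14) = rho(γ1)rho(γ4) = row 1: [0, 0, 1, 0]; row 2: [0, 0, 0, -1]; row 3: [1, 0, 0, 0]; row 4: [0, -1, 0, 0]; rho(γ34) = rho(γ3)rho(γ4) = row 1: [0, -I, 0, 0]; row 2: [-I, 0, 0, 0]; row 3: [0, 0, 0, -I]; row 4: [0, 0, -I, 0].
M = (2)*rho(γ12) + (1/2)*rho(γ13) + (-1)*rho(γ14) + (-1/6)*rho(γ34), summed entrywise:
Answer: row 1: [0, I/6, -1, 2 - I/2]; row 2: [I/6, 0, 2 + I/2, 1]; row 3: [-1, 2 - I/2, 0, I/6]; row 4: [2 + I/2, 1, I/6, 0]


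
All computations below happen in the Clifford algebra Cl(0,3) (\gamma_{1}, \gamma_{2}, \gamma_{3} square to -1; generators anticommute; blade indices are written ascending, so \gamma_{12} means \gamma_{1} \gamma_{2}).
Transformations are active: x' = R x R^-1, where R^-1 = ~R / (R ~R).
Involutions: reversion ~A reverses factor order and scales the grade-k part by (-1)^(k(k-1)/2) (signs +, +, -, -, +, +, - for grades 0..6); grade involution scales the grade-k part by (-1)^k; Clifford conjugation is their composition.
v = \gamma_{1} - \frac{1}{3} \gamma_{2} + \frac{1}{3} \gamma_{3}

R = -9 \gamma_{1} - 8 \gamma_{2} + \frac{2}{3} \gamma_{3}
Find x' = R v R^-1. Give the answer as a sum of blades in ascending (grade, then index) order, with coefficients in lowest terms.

~R = -9 \gamma_{1} - 8 \gamma_{2} + \frac{2}{3} \gamma_{3}, and R ~R = -\frac{1309}{9}, so R^-1 = ~R / (-\frac{1309}{9}).
R v = \frac{55}{9} + 11 \gamma_{12} - \frac{11}{3} \gamma_{13} - \frac{22}{9} \gamma_{23}
Answer: -\frac{29}{119} \gamma_{1} + \frac{359}{357} \gamma_{2} - \frac{139}{357} \gamma_{3}


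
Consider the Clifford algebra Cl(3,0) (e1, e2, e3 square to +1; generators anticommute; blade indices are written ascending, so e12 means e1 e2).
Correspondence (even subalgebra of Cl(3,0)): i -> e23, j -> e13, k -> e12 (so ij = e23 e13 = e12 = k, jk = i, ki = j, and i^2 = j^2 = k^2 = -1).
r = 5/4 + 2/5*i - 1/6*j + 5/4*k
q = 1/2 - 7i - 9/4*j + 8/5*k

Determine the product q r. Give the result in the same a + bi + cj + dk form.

In blades: q = 1/2 + 8/5*e12 - 9/4*e13 - 7*e23, r = 5/4 + 5/4*e12 - 1/6*e13 + 2/5*e23.
Distribute q over r term by term (generator squares from the signature, products reordered to ascending indices): (1/2)*r = 5/8 + 5/8*e12 - 1/12*e13 + 1/5*e23; (8/5*e12)*r = -2 + 2*e12 + 16/25*e13 + 4/15*e23; (-9/4*e13)*r = -3/8 + 9/10*e12 - 45/16*e13 - 45/16*e23; (-7*e23)*r = 14/5 + 7/6*e12 + 35/4*e13 - 35/4*e23.
Sum: 21/20 + 563/120*e12 + 7793/1200*e13 - 2663/240*e23; translating back through the correspondence:
Answer: 21/20 - 2663/240*i + 7793/1200*j + 563/120*k


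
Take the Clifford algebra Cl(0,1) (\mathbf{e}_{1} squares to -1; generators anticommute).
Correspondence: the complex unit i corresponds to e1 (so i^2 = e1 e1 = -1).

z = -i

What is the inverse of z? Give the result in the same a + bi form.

In blades: z = -e_{1}.
With qbar = e_{1} (scalar fixed, mapped units negated), z qbar = 1 (the sum of squared coefficients), so z^-1 = qbar / (1) = e_{1}; translating back:
Answer: i


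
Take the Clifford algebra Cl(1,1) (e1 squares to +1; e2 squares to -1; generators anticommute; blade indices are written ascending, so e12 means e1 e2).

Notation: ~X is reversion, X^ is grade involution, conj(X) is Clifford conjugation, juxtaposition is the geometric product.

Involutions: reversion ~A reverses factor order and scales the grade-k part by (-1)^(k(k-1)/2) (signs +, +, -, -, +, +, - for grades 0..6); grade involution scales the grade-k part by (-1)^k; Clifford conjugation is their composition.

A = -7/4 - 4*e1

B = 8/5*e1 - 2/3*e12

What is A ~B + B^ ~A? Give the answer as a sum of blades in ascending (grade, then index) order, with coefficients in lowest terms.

first term: -32/5 - 14/5*e1 - 8/3*e2 - 7/6*e12
second term: 32/5 + 14/5*e1 - 8/3*e2 + 7/6*e12
Answer: -16/3*e2


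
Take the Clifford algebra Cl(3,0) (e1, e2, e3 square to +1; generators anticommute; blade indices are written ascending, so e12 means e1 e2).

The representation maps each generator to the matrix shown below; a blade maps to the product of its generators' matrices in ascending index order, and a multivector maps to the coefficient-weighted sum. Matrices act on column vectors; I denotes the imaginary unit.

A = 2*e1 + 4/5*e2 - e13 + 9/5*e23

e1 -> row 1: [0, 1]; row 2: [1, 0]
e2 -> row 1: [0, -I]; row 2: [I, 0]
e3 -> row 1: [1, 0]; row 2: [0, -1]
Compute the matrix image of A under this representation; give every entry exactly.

Bivector images (products of the table entries): rho(e13) = rho(e1)rho(e3) = row 1: [0, -1]; row 2: [1, 0]; rho(e23) = rho(e2)rho(e3) = row 1: [0, I]; row 2: [I, 0].
M = (2)*rho(e1) + (4/5)*rho(e2) + (-1)*rho(e13) + (9/5)*rho(e23), summed entrywise:
Answer: row 1: [0, 3 + I]; row 2: [1 + 13*I/5, 0]


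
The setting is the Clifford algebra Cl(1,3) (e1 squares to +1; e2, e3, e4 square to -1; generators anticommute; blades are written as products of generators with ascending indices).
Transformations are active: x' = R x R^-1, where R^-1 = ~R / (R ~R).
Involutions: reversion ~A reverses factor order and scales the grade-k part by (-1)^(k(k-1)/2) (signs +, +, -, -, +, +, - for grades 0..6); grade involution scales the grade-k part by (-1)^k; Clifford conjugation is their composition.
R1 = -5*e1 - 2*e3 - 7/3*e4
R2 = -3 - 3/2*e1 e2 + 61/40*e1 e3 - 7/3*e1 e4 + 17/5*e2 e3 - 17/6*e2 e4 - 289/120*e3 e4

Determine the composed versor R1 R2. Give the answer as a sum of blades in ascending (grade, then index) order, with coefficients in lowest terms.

Distribute over the terms of R1 (each basis-blade product reordered to ascending indices, repeated generators contracted through their squares):
(-5*e1) R2 = 15*e1 + 15/2*e2 - 61/8*e3 + 35/3*e4 - 17*e1 e2 e3 + 85/6*e1 e2 e4 + 289/24*e1 e3 e4
(-2*e3) R2 = -61/20*e1 - 34/5*e2 + 6*e3 - 289/60*e4 + 3*e1 e2 e3 - 14/3*e1 e3 e4 - 17/3*e2 e3 e4
(-7/3*e4) R2 = 49/9*e1 + 119/18*e2 + 2023/360*e3 + 7*e4 + 7/2*e1 e2 e4 - 427/120*e1 e3 e4 - 119/15*e2 e3 e4
Summing the partial products and collecting blades:
Answer: 3131/180*e1 + 329/45*e2 + 719/180*e3 + 277/20*e4 - 14*e1 e2 e3 + 53/3*e1 e2 e4 + 229/60*e1 e3 e4 - 68/5*e2 e3 e4


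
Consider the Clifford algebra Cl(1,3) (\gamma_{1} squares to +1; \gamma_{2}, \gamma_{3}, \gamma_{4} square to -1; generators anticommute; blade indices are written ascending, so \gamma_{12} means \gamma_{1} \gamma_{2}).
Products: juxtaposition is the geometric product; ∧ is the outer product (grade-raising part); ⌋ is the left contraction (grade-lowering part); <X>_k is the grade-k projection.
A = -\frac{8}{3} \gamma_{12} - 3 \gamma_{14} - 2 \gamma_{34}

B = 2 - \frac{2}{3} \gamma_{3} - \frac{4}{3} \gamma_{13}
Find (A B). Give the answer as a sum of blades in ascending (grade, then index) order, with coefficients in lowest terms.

step 1: \frac{4}{3} \gamma_{4} - \frac{16}{3} \gamma_{12} - \frac{10}{3} \gamma_{14} - \frac{32}{9} \gamma_{23} + \frac{16}{9} \gamma_{123} - 2 \gamma_{134}
Answer: \frac{4}{3} \gamma_{4} - \frac{16}{3} \gamma_{12} - \frac{10}{3} \gamma_{14} - \frac{32}{9} \gamma_{23} + \frac{16}{9} \gamma_{123} - 2 \gamma_{134}


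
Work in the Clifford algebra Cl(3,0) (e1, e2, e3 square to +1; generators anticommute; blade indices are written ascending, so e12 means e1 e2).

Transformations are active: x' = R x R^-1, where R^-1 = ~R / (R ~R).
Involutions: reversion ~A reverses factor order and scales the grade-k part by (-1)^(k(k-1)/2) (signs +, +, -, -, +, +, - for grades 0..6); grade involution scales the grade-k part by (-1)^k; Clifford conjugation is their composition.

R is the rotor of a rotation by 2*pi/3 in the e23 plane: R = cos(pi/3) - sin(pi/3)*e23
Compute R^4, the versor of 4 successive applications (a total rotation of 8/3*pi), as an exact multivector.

The rotor phase is half the rotation angle and phases add under composition, so 4 steps in the e23 plane accumulate phase 4*(pi/3) = 4*pi/3: R^4 = cos(4*pi/3) - sin(4*pi/3)*e23.
cos(4*pi/3) = -1/2 and sin(4*pi/3) = -sqrt(3)/2, so R^4 = -1/2 + sqrt(3)/2*e23. The net rotation is 2/3*pi (after discarding 1 full turn, each of which contributes a factor -1 to the rotor); the rotor keeps the half-angle phase exactly.
Answer: -1/2 + sqrt(3)/2*e23


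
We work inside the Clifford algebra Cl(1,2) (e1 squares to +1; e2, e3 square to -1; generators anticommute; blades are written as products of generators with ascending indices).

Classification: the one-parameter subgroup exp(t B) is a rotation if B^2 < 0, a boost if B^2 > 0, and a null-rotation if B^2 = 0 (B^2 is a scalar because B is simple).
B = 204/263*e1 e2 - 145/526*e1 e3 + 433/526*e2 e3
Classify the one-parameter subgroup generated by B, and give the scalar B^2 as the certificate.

B^2 term by term: the squares give (204/263)^2*(e1 e2)^2 + (-145/526)^2*(e1 e3)^2 + (433/526)^2*(e2 e3)^2 = 41616/69169*(+1) + 21025/276676*(+1) + 187489/276676*(-1) = 0 (each basis 2-blade squares to minus the product of its generators' squares); cross terms between blades sharing an index anticommute and cancel. So B^2 = 0.
Answer: null-rotation, certificate B^2 = 0. Check the certificate: B^2 = 0, and that sign is decisive whatever form B takes.


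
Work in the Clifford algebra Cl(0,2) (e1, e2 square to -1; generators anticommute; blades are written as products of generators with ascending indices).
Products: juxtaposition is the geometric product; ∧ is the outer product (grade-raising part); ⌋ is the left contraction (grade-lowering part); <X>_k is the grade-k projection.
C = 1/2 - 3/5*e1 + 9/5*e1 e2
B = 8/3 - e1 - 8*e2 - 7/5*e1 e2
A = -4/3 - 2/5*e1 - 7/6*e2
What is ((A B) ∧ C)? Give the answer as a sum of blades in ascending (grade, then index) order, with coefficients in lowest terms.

step 1: -598/45 + 19/10*e1 + 1574/225*e2 + 39/10*e1 e2
step 2: -299/45 + 2677/300*e1 + 787/225*e2 - 26659/1500*e1 e2
Answer: -299/45 + 2677/300*e1 + 787/225*e2 - 26659/1500*e1 e2


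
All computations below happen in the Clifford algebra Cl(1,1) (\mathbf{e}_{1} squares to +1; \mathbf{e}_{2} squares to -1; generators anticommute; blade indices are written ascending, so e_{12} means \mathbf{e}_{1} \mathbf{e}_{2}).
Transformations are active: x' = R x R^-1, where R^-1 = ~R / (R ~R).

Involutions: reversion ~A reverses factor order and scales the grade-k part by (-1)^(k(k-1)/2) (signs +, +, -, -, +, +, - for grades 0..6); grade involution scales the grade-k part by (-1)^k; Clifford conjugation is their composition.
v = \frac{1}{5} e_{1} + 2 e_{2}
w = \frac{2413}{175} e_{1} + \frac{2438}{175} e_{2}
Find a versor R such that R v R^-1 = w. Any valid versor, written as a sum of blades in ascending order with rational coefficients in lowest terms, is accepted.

Take R = v + w = \frac{2448}{175} e_{1} + \frac{2788}{175} e_{2}. Because q(v) = q(w) = -\frac{99}{25}, conjugation by R sends v exactly to w.
Answer: \frac{2448}{175} e_{1} + \frac{2788}{175} e_{2}


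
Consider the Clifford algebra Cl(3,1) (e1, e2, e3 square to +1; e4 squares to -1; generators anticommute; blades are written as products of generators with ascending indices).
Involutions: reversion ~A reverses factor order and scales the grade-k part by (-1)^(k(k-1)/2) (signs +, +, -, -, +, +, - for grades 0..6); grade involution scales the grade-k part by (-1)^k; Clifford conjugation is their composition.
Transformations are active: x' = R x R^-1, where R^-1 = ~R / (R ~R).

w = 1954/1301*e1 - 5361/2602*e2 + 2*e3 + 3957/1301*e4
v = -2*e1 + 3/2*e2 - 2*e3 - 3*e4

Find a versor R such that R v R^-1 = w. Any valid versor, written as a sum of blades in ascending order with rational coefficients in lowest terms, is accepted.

Take R = v + w = -648/1301*e1 - 729/1301*e2 + 54/1301*e4. Because q(v) = q(w) = 5/4, conjugation by R sends v exactly to w.
Answer: -648/1301*e1 - 729/1301*e2 + 54/1301*e4


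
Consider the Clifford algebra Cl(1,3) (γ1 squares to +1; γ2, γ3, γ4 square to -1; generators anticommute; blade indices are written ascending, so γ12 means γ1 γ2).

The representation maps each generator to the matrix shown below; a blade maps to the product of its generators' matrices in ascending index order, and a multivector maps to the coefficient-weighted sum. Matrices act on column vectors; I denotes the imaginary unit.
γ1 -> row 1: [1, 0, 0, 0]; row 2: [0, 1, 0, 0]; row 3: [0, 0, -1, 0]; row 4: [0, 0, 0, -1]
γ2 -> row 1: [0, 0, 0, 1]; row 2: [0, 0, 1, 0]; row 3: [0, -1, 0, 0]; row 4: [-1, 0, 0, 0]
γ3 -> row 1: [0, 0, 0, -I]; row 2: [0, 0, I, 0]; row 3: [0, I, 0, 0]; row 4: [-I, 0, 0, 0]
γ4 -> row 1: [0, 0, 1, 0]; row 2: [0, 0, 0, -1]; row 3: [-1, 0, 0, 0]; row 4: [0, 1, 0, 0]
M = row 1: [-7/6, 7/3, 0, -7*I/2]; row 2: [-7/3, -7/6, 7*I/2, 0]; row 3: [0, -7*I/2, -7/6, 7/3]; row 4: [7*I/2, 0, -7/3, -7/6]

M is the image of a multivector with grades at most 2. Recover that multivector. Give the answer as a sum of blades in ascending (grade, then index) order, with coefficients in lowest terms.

Method: the blade images are trace-orthogonal — tr(rho(e_A) rho(e_B)^-1) = 4 if A = B and 0 otherwise — and rho(e_A)^-1 = (e_A)^2 * rho(e_A) with (e_A)^2 = +1 or -1, so the coefficient of e_A in the preimage is (e_A)^2 * tr(M rho(e_A))/4.
Nonzero projections over blades of grade <= 2: 1: (1)^2 = +1, tr(M 1) = -14/3, coefficient -7/6; γ13: (γ13)^2 = +1, tr(M rho(γ13)) = 14, coefficient 7/2; γ24: (γ24)^2 = -1, tr(M rho(γ24)) = -28/3, coefficient 7/3. Every other blade of grade <= 2 projects to 0.
Answer: -7/6 + 7/2*γ13 + 7/3*γ24


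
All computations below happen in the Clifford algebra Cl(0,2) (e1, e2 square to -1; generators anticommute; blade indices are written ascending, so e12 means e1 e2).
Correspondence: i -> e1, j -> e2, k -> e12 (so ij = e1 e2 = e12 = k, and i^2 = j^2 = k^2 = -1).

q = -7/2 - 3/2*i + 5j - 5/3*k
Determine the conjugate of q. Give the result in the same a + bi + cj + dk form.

In blades: q = -7/2 - 3/2*e1 + 5*e2 - 5/3*e12.
Conjugation here is Clifford conjugation: the scalar is fixed and the grade-1 and grade-2 blades all flip sign, giving -7/2 + 3/2*e1 - 5*e2 + 5/3*e12; translating back:
Answer: -7/2 + 3/2*i - 5j + 5/3*k


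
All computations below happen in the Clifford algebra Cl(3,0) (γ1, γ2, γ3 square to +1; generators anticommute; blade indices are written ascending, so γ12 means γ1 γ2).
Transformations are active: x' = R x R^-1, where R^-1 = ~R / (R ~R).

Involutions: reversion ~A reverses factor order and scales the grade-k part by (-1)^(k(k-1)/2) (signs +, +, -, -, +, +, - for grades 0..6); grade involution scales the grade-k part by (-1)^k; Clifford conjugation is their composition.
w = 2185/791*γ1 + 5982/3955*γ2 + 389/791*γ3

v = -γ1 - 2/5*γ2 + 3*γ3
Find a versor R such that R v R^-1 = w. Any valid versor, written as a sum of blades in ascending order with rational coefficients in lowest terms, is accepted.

Take R = v + w = 1394/791*γ1 + 880/791*γ2 + 2762/791*γ3. Because q(v) = q(w) = 254/25, conjugation by R sends v exactly to w.
Answer: 1394/791*γ1 + 880/791*γ2 + 2762/791*γ3


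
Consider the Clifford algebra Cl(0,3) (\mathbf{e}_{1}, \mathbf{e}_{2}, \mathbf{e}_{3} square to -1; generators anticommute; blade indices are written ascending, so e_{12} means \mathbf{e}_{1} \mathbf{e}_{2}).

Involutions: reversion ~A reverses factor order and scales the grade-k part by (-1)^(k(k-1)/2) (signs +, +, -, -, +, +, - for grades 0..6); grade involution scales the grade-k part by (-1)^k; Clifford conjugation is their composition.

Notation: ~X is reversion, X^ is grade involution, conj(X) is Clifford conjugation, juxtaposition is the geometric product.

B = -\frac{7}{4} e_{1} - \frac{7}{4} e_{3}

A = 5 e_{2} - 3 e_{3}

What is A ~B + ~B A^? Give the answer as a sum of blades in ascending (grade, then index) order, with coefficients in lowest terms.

first term: -\frac{21}{4} + \frac{35}{4} e_{12} - \frac{21}{4} e_{13} - \frac{35}{4} e_{23}
second term: \frac{21}{4} + \frac{35}{4} e_{12} - \frac{21}{4} e_{13} - \frac{35}{4} e_{23}
Answer: \frac{35}{2} e_{12} - \frac{21}{2} e_{13} - \frac{35}{2} e_{23}


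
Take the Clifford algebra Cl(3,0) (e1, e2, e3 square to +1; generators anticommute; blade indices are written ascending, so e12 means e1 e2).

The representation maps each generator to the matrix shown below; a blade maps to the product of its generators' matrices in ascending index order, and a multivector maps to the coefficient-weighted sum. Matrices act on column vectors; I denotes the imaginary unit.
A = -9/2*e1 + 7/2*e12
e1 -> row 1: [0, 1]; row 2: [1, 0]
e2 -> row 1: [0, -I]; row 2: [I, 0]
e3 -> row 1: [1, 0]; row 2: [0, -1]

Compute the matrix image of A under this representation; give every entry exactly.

Bivector images (products of the table entries): rho(e12) = rho(e1)rho(e2) = row 1: [I, 0]; row 2: [0, -I].
M = (-9/2)*rho(e1) + (7/2)*rho(e12), summed entrywise:
Answer: row 1: [7*I/2, -9/2]; row 2: [-9/2, -7*I/2]


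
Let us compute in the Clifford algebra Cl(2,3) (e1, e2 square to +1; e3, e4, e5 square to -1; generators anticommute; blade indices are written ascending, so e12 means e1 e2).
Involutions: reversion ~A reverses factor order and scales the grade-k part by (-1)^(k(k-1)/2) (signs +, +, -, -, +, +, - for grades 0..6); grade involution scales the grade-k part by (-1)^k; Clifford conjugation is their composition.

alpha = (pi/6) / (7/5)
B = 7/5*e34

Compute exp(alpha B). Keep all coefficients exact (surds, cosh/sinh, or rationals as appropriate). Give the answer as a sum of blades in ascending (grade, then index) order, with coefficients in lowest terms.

B^2 = (7/5)^2*(e34)^2 = 49/25*(-1) = -49/25 (a basis 2-blade squares to minus the product of its generators' squares).
B^2 = -49/25 — the negative square puts this in the circular regime; l = 7/5, alpha*l = pi/6, so exp(alpha B) = cos(pi/6) + (sin(pi/6)/(7/5))*B = sqrt(3)/2 + (5/14)*B.
Answer: sqrt(3)/2 + 1/2*e34


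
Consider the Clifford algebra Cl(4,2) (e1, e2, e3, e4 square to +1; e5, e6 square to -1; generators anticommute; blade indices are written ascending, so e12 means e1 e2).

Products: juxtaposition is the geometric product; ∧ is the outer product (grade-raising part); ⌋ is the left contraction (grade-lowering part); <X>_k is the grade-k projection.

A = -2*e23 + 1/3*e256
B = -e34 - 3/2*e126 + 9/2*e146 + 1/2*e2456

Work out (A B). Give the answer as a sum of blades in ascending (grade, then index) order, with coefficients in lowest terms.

step 1: -1/6*e4 - 1/2*e15 + 2*e24 - 3*e136 + 3/2*e1245 + e3456 - 9*e12346 - 1/3*e23456
Answer: -1/6*e4 - 1/2*e15 + 2*e24 - 3*e136 + 3/2*e1245 + e3456 - 9*e12346 - 1/3*e23456


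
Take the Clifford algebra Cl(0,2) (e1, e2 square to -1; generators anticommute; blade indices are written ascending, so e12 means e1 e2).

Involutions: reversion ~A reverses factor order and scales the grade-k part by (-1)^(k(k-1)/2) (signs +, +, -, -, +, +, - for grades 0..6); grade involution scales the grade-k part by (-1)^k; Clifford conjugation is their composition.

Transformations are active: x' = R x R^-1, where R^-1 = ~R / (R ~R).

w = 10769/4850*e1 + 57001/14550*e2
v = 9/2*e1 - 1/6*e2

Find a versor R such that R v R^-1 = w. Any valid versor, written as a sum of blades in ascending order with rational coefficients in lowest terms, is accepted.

Equal squares first: v^2 = w^2 = -365/18. Then v + w = 16297/2425*e1 + 9096/2425*e2 is a versor taking v to w, provided it is invertible.
Answer: 16297/2425*e1 + 9096/2425*e2


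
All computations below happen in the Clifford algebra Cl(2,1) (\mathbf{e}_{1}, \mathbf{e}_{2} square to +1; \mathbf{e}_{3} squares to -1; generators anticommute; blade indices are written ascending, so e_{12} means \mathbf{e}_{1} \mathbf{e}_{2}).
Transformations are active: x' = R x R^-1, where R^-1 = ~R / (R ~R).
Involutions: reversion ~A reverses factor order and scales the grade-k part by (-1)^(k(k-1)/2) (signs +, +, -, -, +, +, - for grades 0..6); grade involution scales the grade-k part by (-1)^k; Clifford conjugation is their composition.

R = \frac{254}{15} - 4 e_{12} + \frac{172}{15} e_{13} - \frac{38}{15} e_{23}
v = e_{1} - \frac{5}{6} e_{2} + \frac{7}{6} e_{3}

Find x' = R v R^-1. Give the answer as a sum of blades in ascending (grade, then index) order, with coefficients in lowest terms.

~R = \frac{254}{15} + 4 e_{12} - \frac{172}{15} e_{13} + \frac{38}{15} e_{23}, and R ~R = \frac{37088}{225}, so R^-1 = ~R / (\frac{37088}{225}).
R v = \frac{62}{9} e_{1} - \frac{322}{45} e_{2} + \frac{278}{45} e_{3} + \frac{106}{45} e_{123}
Answer: \frac{1696}{3477} e_{1} - \frac{1433}{4636} e_{2} - \frac{163}{13908} e_{3}


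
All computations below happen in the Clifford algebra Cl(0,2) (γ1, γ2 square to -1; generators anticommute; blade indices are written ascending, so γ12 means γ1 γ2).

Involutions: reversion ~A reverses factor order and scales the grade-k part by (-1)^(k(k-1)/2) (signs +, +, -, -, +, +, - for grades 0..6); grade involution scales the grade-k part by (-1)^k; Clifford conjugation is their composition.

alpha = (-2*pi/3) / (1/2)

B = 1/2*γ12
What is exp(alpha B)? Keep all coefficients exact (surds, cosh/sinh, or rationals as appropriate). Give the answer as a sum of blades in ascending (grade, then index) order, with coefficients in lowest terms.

B^2 = (1/2)^2*(γ12)^2 = 1/4*(-1) = -1/4 (a basis 2-blade squares to minus the product of its generators' squares).
B^2 = -1/4 — B^2 < 0, so the exponential closes trigonometrically: l = 1/2, alpha*l = -2*pi/3, so exp(alpha B) = cos(-2*pi/3) + (sin(-2*pi/3)/(1/2))*B = -1/2 + (-sqrt(3))*B.
Answer: -1/2 - sqrt(3)/2*γ12


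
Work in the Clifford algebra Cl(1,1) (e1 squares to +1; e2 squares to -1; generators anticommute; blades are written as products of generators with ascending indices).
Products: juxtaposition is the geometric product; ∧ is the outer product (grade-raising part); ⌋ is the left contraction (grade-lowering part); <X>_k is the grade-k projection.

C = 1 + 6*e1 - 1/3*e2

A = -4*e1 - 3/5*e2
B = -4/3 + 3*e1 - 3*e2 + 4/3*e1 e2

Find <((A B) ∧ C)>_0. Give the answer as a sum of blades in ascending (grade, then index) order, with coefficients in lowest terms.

step 1: -69/5 + 68/15*e1 - 68/15*e2 + 69/5*e1 e2
step 2: -69/5 - 1174/15*e1 + 1/15*e2 + 1777/45*e1 e2
step 3: -69/5
Answer: -69/5


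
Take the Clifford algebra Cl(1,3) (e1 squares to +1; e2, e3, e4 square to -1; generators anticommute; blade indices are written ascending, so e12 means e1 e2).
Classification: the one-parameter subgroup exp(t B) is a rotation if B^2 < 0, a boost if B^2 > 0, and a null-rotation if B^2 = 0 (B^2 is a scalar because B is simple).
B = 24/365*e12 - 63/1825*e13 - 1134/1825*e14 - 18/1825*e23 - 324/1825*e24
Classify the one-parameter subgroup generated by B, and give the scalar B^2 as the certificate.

B^2 term by term: the squares give (24/365)^2*(e12)^2 + (-63/1825)^2*(e13)^2 + (-1134/1825)^2*(e14)^2 + (-18/1825)^2*(e23)^2 + (-324/1825)^2*(e24)^2 = 576/133225*(+1) + 3969/3330625*(+1) + 1285956/3330625*(+1) + 324/3330625*(-1) + 104976/3330625*(-1) = 9/25 (each basis 2-blade squares to minus the product of its generators' squares); cross terms between blades sharing an index anticommute and cancel; the commuting (index-disjoint) pairs give grade-4 terms 2*c*c'*(blade product), which cancel blade by blade — e1234: -40824/3330625 + 40824/3330625 = 0 — confirming B is simple. So B^2 = 9/25.
Answer: boost, certificate B^2 = 9/25. Why this suffices: the scalar 9/25 survives any versor conjugation, so its sign alone determines the class however B is presented.


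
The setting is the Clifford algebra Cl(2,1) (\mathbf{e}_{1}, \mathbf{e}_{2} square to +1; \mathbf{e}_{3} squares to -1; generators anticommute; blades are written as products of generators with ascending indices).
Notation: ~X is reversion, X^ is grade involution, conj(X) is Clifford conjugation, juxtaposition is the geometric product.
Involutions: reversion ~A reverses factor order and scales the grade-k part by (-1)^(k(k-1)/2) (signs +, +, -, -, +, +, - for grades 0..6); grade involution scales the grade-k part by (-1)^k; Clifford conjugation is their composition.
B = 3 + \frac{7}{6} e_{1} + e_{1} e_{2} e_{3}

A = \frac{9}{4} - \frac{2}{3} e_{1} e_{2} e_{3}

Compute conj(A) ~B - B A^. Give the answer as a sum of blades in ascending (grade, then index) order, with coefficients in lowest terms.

first term: \frac{89}{12} + \frac{21}{8} e_{1} - \frac{7}{9} e_{2} e_{3} - \frac{17}{4} e_{1} e_{2} e_{3}
second term: \frac{89}{12} + \frac{21}{8} e_{1} + \frac{7}{9} e_{2} e_{3} + \frac{17}{4} e_{1} e_{2} e_{3}
Answer: -\frac{14}{9} e_{2} e_{3} - \frac{17}{2} e_{1} e_{2} e_{3}


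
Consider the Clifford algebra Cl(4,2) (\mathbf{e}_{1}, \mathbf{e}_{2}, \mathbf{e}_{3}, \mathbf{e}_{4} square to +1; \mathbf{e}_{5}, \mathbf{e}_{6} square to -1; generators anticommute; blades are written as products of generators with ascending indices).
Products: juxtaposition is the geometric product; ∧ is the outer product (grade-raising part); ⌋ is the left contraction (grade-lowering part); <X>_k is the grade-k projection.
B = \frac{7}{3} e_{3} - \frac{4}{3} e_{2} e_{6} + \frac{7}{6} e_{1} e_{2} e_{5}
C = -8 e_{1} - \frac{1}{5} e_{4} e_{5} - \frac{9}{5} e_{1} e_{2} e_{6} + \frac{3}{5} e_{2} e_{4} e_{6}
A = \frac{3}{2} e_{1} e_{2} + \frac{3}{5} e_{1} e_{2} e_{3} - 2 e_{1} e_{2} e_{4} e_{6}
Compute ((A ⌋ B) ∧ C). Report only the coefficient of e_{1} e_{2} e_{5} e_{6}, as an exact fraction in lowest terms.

step 1: -\frac{7}{4} e_{5}
step 2: -14 e_{1} e_{5} + \frac{63}{20} e_{1} e_{2} e_{5} e_{6} - \frac{21}{20} e_{2} e_{4} e_{5} e_{6}
Answer: \frac{63}{20}
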